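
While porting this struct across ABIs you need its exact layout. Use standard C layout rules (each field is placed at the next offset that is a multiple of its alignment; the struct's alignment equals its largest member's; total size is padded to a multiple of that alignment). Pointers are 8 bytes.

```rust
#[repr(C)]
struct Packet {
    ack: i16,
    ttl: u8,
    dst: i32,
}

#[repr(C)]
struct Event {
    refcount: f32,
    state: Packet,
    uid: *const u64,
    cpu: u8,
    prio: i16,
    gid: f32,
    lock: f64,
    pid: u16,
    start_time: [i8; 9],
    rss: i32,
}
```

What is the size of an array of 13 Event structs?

728

Packet: 0..2  ack  (2B, 2-aligned); 2..3  ttl  (1B, 1-aligned); 3..4  -- padding (1B); 4..8  dst  (4B, 4-aligned); sizeof = 8, alignof = 4
0..4  refcount  (4B, 4-aligned)
4..12  state  (8B, 4-aligned)
12..16  -- padding (4B)
16..24  uid  (8B, 8-aligned)
24..25  cpu  (1B, 1-aligned)
25..26  -- padding (1B)
26..28  prio  (2B, 2-aligned)
28..32  gid  (4B, 4-aligned)
32..40  lock  (8B, 8-aligned)
40..42  pid  (2B, 2-aligned)
42..51  start_time  (9B, 1-aligned)
51..52  -- padding (1B)
52..56  rss  (4B, 4-aligned)
sizeof = 56, alignof = 8
array of 13: 13 × 56 = 728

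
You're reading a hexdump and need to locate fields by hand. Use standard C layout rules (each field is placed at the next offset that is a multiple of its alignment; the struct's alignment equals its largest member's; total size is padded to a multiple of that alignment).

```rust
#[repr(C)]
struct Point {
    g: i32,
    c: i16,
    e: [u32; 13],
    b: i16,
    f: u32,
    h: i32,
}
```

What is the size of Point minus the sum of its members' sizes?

4

g at 0 (size 4, align 4) → ends 4
c at 4 (size 2, align 2) → ends 6
pad 2 to align 4 for e
e at 8 (size 52, align 4) → ends 60
b at 60 (size 2, align 2) → ends 62
pad 2 to align 4 for f
f at 64 (size 4, align 4) → ends 68
h at 68 (size 4, align 4) → ends 72
total 72 bytes, alignment 4
data bytes 68, size 72 → padding 4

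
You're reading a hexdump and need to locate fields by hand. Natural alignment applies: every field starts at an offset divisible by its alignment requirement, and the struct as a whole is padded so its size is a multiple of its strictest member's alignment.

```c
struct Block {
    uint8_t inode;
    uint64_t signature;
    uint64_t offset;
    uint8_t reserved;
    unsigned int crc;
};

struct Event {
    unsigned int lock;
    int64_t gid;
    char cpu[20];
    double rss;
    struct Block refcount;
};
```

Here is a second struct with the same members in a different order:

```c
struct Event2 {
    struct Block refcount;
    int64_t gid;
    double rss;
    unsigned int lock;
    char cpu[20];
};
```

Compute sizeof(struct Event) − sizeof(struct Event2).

8

Block: @0: inode [1B, align 1] → 1; +7 pad (align 8); @8: signature [8B, align 8] → 16; @16: offset [8B, align 8] → 24; @24: reserved [1B, align 1] → 25; +3 pad (align 4); @28: crc [4B, align 4] → 32; size 32, align 8
@0: lock [4B, align 4] → 4
+4 pad (align 8)
@8: gid [8B, align 8] → 16
@16: cpu [20B, align 1] → 36
+4 pad (align 8)
@40: rss [8B, align 8] → 48
@48: refcount [32B, align 8] → 80
size 80, align 8
— Event2 —
@0: refcount [32B, align 8] → 32
@32: gid [8B, align 8] → 40
@40: rss [8B, align 8] → 48
@48: lock [4B, align 4] → 52
@52: cpu [20B, align 1] → 72
size 72, align 8
80 − 72 = 8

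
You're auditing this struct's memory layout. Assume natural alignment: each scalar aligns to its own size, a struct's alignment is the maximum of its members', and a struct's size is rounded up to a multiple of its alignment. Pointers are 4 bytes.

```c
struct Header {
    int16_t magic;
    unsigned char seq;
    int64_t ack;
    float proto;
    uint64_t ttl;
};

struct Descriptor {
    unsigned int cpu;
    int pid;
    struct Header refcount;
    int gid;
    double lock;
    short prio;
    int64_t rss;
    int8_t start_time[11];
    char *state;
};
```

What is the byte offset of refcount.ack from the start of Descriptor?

16

Header: 0..2  magic  (2B, 2-aligned); 2..3  seq  (1B, 1-aligned); 3..8  -- padding (5B); 8..16  ack  (8B, 8-aligned); 16..20  proto  (4B, 4-aligned); 20..24  -- padding (4B); 24..32  ttl  (8B, 8-aligned); sizeof = 32, alignof = 8
0..4  cpu  (4B, 4-aligned)
4..8  pid  (4B, 4-aligned)
8..40  refcount  (32B, 8-aligned)
within Header: ack at 8
8 + 8 = 16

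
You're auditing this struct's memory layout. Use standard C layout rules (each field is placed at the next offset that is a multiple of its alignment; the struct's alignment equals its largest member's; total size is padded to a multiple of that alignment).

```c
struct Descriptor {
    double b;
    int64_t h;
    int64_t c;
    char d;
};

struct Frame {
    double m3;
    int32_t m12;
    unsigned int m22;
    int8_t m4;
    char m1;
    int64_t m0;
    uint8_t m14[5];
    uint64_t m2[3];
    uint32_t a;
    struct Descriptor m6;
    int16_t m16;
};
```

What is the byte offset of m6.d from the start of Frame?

96

Descriptor: b at 0 (size 8, align 8) → ends 8; h at 8 (size 8, align 8) → ends 16; c at 16 (size 8, align 8) → ends 24; d at 24 (size 1, align 1) → ends 25; tail pad 7 to reach multiple of 8; total 32 bytes, alignment 8
m3 at 0 (size 8, align 8) → ends 8
m12 at 8 (size 4, align 4) → ends 12
m22 at 12 (size 4, align 4) → ends 16
m4 at 16 (size 1, align 1) → ends 17
m1 at 17 (size 1, align 1) → ends 18
pad 6 to align 8 for m0
m0 at 24 (size 8, align 8) → ends 32
m14 at 32 (size 5, align 1) → ends 37
pad 3 to align 8 for m2
m2 at 40 (size 24, align 8) → ends 64
a at 64 (size 4, align 4) → ends 68
pad 4 to align 8 for m6
m6 at 72 (size 32, align 8) → ends 104
within Descriptor: d at 24
72 + 24 = 96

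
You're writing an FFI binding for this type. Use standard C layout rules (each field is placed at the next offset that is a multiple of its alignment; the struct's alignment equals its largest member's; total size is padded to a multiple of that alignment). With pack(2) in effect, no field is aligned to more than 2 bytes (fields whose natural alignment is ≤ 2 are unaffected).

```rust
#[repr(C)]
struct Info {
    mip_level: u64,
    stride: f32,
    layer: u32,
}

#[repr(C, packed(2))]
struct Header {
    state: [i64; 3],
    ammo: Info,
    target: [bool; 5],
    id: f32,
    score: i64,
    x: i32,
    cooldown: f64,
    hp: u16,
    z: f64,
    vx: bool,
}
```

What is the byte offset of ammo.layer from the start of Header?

36

Info: 0..8  mip_level  (8B, 8-aligned); 8..12  stride  (4B, 4-aligned); 12..16  layer  (4B, 4-aligned); sizeof = 16, alignof = 8
0..24  state  (24B, 2-aligned)
24..40  ammo  (16B, 2-aligned)
within Info: layer at 12
24 + 12 = 36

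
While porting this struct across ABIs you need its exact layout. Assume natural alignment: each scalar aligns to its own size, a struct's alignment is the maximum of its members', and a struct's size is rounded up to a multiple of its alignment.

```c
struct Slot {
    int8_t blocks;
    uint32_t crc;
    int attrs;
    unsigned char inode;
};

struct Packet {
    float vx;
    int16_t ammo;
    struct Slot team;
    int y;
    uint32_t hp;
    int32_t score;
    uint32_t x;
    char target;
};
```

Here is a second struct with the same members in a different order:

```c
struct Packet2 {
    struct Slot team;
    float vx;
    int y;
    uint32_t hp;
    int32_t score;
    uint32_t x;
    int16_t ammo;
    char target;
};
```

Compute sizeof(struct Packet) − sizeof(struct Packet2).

4

Slot: blocks at 0 (size 1, align 1) → ends 1; pad 3 to align 4 for crc; crc at 4 (size 4, align 4) → ends 8; attrs at 8 (size 4, align 4) → ends 12; inode at 12 (size 1, align 1) → ends 13; tail pad 3 to reach multiple of 4; total 16 bytes, alignment 4
vx at 0 (size 4, align 4) → ends 4
ammo at 4 (size 2, align 2) → ends 6
pad 2 to align 4 for team
team at 8 (size 16, align 4) → ends 24
y at 24 (size 4, align 4) → ends 28
hp at 28 (size 4, align 4) → ends 32
score at 32 (size 4, align 4) → ends 36
x at 36 (size 4, align 4) → ends 40
target at 40 (size 1, align 1) → ends 41
tail pad 3 to reach multiple of 4
total 44 bytes, alignment 4
— Packet2 —
team at 0 (size 16, align 4) → ends 16
vx at 16 (size 4, align 4) → ends 20
y at 20 (size 4, align 4) → ends 24
hp at 24 (size 4, align 4) → ends 28
score at 28 (size 4, align 4) → ends 32
x at 32 (size 4, align 4) → ends 36
ammo at 36 (size 2, align 2) → ends 38
target at 38 (size 1, align 1) → ends 39
tail pad 1 to reach multiple of 4
total 40 bytes, alignment 4
44 − 40 = 4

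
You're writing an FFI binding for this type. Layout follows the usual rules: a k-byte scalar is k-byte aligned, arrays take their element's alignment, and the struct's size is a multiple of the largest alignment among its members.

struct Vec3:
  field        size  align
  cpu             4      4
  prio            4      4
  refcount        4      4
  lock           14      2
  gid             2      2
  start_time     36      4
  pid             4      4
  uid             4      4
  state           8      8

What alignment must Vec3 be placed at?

member alignments: cpu=4, prio=4, refcount=4, lock=2, gid=2, start_time=4, pid=4, uid=4, state=8
max = 8

8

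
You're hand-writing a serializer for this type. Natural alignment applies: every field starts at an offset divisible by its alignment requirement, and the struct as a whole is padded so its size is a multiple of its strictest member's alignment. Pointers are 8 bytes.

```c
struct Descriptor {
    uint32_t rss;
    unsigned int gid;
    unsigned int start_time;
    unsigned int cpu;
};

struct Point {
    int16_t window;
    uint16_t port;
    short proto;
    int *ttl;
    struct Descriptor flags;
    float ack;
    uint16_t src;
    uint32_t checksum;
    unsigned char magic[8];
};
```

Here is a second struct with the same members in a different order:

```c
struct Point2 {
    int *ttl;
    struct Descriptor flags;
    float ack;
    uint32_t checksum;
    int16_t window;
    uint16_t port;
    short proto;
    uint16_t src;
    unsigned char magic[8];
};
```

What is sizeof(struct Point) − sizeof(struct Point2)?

8

Descriptor: @0: rss [4B, align 4] → 4; @4: gid [4B, align 4] → 8; @8: start_time [4B, align 4] → 12; @12: cpu [4B, align 4] → 16; size 16, align 4
@0: window [2B, align 2] → 2
@2: port [2B, align 2] → 4
@4: proto [2B, align 2] → 6
+2 pad (align 8)
@8: ttl [8B, align 8] → 16
@16: flags [16B, align 4] → 32
@32: ack [4B, align 4] → 36
@36: src [2B, align 2] → 38
+2 pad (align 4)
@40: checksum [4B, align 4] → 44
@44: magic [8B, align 1] → 52
+4 tail pad (align 8)
size 56, align 8
— Point2 —
@0: ttl [8B, align 8] → 8
@8: flags [16B, align 4] → 24
@24: ack [4B, align 4] → 28
@28: checksum [4B, align 4] → 32
@32: window [2B, align 2] → 34
@34: port [2B, align 2] → 36
@36: proto [2B, align 2] → 38
@38: src [2B, align 2] → 40
@40: magic [8B, align 1] → 48
size 48, align 8
56 − 48 = 8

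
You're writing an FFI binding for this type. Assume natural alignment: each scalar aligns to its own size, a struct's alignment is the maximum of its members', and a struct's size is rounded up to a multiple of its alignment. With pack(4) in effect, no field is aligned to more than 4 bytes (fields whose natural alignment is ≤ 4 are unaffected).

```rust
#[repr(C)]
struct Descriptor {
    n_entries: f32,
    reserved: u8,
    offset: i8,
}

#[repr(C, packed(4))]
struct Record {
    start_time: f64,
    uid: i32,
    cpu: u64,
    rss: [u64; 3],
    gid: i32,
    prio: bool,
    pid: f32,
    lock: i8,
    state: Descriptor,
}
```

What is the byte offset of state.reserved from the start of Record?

64

Descriptor: n_entries at 0 (size 4, align 4) → ends 4; reserved at 4 (size 1, align 1) → ends 5; offset at 5 (size 1, align 1) → ends 6; tail pad 2 to reach multiple of 4; total 8 bytes, alignment 4
start_time at 0 (size 8, align 4) → ends 8
uid at 8 (size 4, align 4) → ends 12
cpu at 12 (size 8, align 4) → ends 20
rss at 20 (size 24, align 4) → ends 44
gid at 44 (size 4, align 4) → ends 48
prio at 48 (size 1, align 1) → ends 49
pad 3 to align 4 for pid
pid at 52 (size 4, align 4) → ends 56
lock at 56 (size 1, align 1) → ends 57
pad 3 to align 4 for state
state at 60 (size 8, align 4) → ends 68
within Descriptor: reserved at 4
60 + 4 = 64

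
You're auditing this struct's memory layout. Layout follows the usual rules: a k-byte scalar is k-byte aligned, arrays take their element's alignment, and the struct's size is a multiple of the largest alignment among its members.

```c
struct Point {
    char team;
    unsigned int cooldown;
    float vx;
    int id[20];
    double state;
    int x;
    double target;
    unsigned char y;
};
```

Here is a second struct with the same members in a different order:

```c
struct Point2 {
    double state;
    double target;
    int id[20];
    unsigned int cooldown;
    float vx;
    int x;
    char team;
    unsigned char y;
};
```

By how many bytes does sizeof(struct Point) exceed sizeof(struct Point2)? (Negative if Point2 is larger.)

16

@0: team [1B, align 1] → 1
+3 pad (align 4)
@4: cooldown [4B, align 4] → 8
@8: vx [4B, align 4] → 12
@12: id [80B, align 4] → 92
+4 pad (align 8)
@96: state [8B, align 8] → 104
@104: x [4B, align 4] → 108
+4 pad (align 8)
@112: target [8B, align 8] → 120
@120: y [1B, align 1] → 121
+7 tail pad (align 8)
size 128, align 8
— Point2 —
@0: state [8B, align 8] → 8
@8: target [8B, align 8] → 16
@16: id [80B, align 4] → 96
@96: cooldown [4B, align 4] → 100
@100: vx [4B, align 4] → 104
@104: x [4B, align 4] → 108
@108: team [1B, align 1] → 109
@109: y [1B, align 1] → 110
+2 tail pad (align 8)
size 112, align 8
128 − 112 = 16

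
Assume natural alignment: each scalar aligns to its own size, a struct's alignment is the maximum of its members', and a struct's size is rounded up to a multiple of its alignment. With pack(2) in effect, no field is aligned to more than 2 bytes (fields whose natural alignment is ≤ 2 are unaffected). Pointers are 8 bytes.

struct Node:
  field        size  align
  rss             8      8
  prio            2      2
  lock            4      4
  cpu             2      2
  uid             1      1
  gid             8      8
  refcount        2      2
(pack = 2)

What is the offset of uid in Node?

@0: rss [8B, align 2] → 8
@8: prio [2B, align 2] → 10
@10: lock [4B, align 2] → 14
@14: cpu [2B, align 2] → 16
@16: uid [1B, align 1] → 17

16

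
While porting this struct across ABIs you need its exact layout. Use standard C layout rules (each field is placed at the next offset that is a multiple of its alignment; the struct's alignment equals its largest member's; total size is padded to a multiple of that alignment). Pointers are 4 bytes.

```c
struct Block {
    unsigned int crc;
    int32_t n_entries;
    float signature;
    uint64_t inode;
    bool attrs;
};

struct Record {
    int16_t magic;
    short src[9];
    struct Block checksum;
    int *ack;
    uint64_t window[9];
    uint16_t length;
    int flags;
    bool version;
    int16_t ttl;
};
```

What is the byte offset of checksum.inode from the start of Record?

40

Block: 0..4  crc  (4B, 4-aligned); 4..8  n_entries  (4B, 4-aligned); 8..12  signature  (4B, 4-aligned); 12..16  -- padding (4B); 16..24  inode  (8B, 8-aligned); 24..25  attrs  (1B, 1-aligned); 25..32  -- tail padding (7B); sizeof = 32, alignof = 8
0..2  magic  (2B, 2-aligned)
2..20  src  (18B, 2-aligned)
20..24  -- padding (4B)
24..56  checksum  (32B, 8-aligned)
within Block: inode at 16
24 + 16 = 40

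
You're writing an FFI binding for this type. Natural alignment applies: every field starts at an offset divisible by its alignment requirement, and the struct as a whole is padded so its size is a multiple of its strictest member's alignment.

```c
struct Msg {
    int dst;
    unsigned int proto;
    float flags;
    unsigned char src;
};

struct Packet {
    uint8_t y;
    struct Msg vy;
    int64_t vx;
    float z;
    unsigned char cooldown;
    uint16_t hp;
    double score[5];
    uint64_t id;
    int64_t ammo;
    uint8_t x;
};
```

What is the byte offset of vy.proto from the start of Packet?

8

Msg: @0: dst [4B, align 4] → 4; @4: proto [4B, align 4] → 8; @8: flags [4B, align 4] → 12; @12: src [1B, align 1] → 13; +3 tail pad (align 4); size 16, align 4
@0: y [1B, align 1] → 1
+3 pad (align 4)
@4: vy [16B, align 4] → 20
within Msg: proto at 4
4 + 4 = 8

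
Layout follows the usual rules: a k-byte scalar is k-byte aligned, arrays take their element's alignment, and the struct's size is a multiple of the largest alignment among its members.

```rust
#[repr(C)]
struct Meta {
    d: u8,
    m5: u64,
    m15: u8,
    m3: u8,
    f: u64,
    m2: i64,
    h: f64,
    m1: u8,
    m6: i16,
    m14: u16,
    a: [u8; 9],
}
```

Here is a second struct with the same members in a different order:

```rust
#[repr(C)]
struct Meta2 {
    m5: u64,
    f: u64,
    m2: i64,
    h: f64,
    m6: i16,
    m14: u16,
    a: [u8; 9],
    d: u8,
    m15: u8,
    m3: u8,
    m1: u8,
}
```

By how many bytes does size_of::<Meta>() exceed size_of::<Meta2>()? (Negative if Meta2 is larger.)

8

d at 0 (size 1, align 1) → ends 1
pad 7 to align 8 for m5
m5 at 8 (size 8, align 8) → ends 16
m15 at 16 (size 1, align 1) → ends 17
m3 at 17 (size 1, align 1) → ends 18
pad 6 to align 8 for f
f at 24 (size 8, align 8) → ends 32
m2 at 32 (size 8, align 8) → ends 40
h at 40 (size 8, align 8) → ends 48
m1 at 48 (size 1, align 1) → ends 49
pad 1 to align 2 for m6
m6 at 50 (size 2, align 2) → ends 52
m14 at 52 (size 2, align 2) → ends 54
a at 54 (size 9, align 1) → ends 63
tail pad 1 to reach multiple of 8
total 64 bytes, alignment 8
— Meta2 —
m5 at 0 (size 8, align 8) → ends 8
f at 8 (size 8, align 8) → ends 16
m2 at 16 (size 8, align 8) → ends 24
h at 24 (size 8, align 8) → ends 32
m6 at 32 (size 2, align 2) → ends 34
m14 at 34 (size 2, align 2) → ends 36
a at 36 (size 9, align 1) → ends 45
d at 45 (size 1, align 1) → ends 46
m15 at 46 (size 1, align 1) → ends 47
m3 at 47 (size 1, align 1) → ends 48
m1 at 48 (size 1, align 1) → ends 49
tail pad 7 to reach multiple of 8
total 56 bytes, alignment 8
64 − 56 = 8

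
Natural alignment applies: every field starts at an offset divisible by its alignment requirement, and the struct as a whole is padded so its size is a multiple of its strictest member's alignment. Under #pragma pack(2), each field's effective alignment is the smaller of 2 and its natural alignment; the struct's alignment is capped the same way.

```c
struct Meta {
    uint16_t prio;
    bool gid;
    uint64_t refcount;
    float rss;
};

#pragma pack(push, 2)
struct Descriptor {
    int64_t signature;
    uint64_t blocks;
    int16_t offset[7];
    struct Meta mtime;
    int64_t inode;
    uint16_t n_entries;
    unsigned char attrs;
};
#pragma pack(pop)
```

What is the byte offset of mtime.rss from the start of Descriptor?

46

Meta: @0: prio [2B, align 2] → 2; @2: gid [1B, align 1] → 3; +5 pad (align 8); @8: refcount [8B, align 8] → 16; @16: rss [4B, align 4] → 20; +4 tail pad (align 8); size 24, align 8
@0: signature [8B, align 2] → 8
@8: blocks [8B, align 2] → 16
@16: offset [14B, align 2] → 30
@30: mtime [24B, align 2] → 54
within Meta: rss at 16
30 + 16 = 46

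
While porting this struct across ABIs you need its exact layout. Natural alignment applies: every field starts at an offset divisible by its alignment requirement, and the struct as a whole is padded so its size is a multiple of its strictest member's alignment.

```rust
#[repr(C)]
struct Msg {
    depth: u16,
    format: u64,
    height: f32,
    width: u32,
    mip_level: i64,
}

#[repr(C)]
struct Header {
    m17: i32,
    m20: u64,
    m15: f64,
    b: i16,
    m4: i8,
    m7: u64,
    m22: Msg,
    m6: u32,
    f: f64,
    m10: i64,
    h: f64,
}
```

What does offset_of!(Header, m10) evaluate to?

Msg: 0..2  depth  (2B, 2-aligned); 2..8  -- padding (6B); 8..16  format  (8B, 8-aligned); 16..20  height  (4B, 4-aligned); 20..24  width  (4B, 4-aligned); 24..32  mip_level  (8B, 8-aligned); sizeof = 32, alignof = 8
0..4  m17  (4B, 4-aligned)
4..8  -- padding (4B)
8..16  m20  (8B, 8-aligned)
16..24  m15  (8B, 8-aligned)
24..26  b  (2B, 2-aligned)
26..27  m4  (1B, 1-aligned)
27..32  -- padding (5B)
32..40  m7  (8B, 8-aligned)
40..72  m22  (32B, 8-aligned)
72..76  m6  (4B, 4-aligned)
76..80  -- padding (4B)
80..88  f  (8B, 8-aligned)
88..96  m10  (8B, 8-aligned)

88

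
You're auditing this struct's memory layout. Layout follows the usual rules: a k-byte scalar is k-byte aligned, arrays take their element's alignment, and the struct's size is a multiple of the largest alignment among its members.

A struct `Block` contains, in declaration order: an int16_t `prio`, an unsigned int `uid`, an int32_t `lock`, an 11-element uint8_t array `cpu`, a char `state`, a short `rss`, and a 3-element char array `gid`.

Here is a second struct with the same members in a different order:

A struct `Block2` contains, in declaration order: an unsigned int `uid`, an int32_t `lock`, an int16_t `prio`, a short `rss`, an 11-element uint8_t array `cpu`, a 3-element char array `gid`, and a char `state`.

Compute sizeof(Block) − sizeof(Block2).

prio at 0 (size 2, align 2) → ends 2
pad 2 to align 4 for uid
uid at 4 (size 4, align 4) → ends 8
lock at 8 (size 4, align 4) → ends 12
cpu at 12 (size 11, align 1) → ends 23
state at 23 (size 1, align 1) → ends 24
rss at 24 (size 2, align 2) → ends 26
gid at 26 (size 3, align 1) → ends 29
tail pad 3 to reach multiple of 4
total 32 bytes, alignment 4
— Block2 —
uid at 0 (size 4, align 4) → ends 4
lock at 4 (size 4, align 4) → ends 8
prio at 8 (size 2, align 2) → ends 10
rss at 10 (size 2, align 2) → ends 12
cpu at 12 (size 11, align 1) → ends 23
gid at 23 (size 3, align 1) → ends 26
state at 26 (size 1, align 1) → ends 27
tail pad 1 to reach multiple of 4
total 28 bytes, alignment 4
32 − 28 = 4

4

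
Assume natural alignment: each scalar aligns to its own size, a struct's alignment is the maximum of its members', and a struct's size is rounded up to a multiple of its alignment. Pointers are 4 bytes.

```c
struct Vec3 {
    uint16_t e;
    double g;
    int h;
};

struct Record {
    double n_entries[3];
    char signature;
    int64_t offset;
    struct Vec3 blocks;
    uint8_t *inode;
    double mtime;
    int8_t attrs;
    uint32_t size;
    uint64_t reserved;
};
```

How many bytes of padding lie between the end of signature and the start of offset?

7

Vec3: e at 0 (size 2, align 2) → ends 2; pad 6 to align 8 for g; g at 8 (size 8, align 8) → ends 16; h at 16 (size 4, align 4) → ends 20; tail pad 4 to reach multiple of 8; total 24 bytes, alignment 8
n_entries at 0 (size 24, align 8) → ends 24
signature at 24 (size 1, align 1) → ends 25
pad 7 to align 8 for offset
offset at 32 (size 8, align 8) → ends 40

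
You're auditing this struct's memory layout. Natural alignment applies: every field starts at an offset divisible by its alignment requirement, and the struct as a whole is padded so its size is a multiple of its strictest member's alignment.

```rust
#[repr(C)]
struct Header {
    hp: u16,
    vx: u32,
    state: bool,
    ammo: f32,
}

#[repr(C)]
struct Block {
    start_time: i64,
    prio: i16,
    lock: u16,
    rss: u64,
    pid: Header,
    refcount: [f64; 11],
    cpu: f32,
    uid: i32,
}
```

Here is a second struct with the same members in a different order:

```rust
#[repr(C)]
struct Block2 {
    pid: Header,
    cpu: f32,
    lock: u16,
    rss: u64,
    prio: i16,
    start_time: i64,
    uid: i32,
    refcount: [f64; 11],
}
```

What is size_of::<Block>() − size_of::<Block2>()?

Header: hp at 0 (size 2, align 2) → ends 2; pad 2 to align 4 for vx; vx at 4 (size 4, align 4) → ends 8; state at 8 (size 1, align 1) → ends 9; pad 3 to align 4 for ammo; ammo at 12 (size 4, align 4) → ends 16; total 16 bytes, alignment 4
start_time at 0 (size 8, align 8) → ends 8
prio at 8 (size 2, align 2) → ends 10
lock at 10 (size 2, align 2) → ends 12
pad 4 to align 8 for rss
rss at 16 (size 8, align 8) → ends 24
pid at 24 (size 16, align 4) → ends 40
refcount at 40 (size 88, align 8) → ends 128
cpu at 128 (size 4, align 4) → ends 132
uid at 132 (size 4, align 4) → ends 136
total 136 bytes, alignment 8
— Block2 —
pid at 0 (size 16, align 4) → ends 16
cpu at 16 (size 4, align 4) → ends 20
lock at 20 (size 2, align 2) → ends 22
pad 2 to align 8 for rss
rss at 24 (size 8, align 8) → ends 32
prio at 32 (size 2, align 2) → ends 34
pad 6 to align 8 for start_time
start_time at 40 (size 8, align 8) → ends 48
uid at 48 (size 4, align 4) → ends 52
pad 4 to align 8 for refcount
refcount at 56 (size 88, align 8) → ends 144
total 144 bytes, alignment 8
136 − 144 = -8

-8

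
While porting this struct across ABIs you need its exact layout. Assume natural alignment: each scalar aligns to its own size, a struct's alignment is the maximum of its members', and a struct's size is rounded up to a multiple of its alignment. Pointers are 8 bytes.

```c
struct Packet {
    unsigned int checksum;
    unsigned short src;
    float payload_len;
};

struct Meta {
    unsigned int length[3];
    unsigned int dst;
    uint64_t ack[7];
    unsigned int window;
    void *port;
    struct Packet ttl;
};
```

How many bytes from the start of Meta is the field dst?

Packet: checksum at 0 (size 4, align 4) → ends 4; src at 4 (size 2, align 2) → ends 6; pad 2 to align 4 for payload_len; payload_len at 8 (size 4, align 4) → ends 12; total 12 bytes, alignment 4
length at 0 (size 12, align 4) → ends 12
dst at 12 (size 4, align 4) → ends 16

12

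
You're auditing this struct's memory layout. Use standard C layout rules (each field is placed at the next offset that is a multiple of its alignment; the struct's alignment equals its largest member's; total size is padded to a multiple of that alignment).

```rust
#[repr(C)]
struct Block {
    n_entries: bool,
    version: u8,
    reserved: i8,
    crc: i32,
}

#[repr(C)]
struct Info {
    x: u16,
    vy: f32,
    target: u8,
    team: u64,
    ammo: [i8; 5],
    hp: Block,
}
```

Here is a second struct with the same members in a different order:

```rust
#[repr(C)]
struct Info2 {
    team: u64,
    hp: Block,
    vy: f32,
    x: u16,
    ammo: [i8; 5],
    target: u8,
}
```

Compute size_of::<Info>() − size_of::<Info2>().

8

Block: 0..1  n_entries  (1B, 1-aligned); 1..2  version  (1B, 1-aligned); 2..3  reserved  (1B, 1-aligned); 3..4  -- padding (1B); 4..8  crc  (4B, 4-aligned); sizeof = 8, alignof = 4
0..2  x  (2B, 2-aligned)
2..4  -- padding (2B)
4..8  vy  (4B, 4-aligned)
8..9  target  (1B, 1-aligned)
9..16  -- padding (7B)
16..24  team  (8B, 8-aligned)
24..29  ammo  (5B, 1-aligned)
29..32  -- padding (3B)
32..40  hp  (8B, 4-aligned)
sizeof = 40, alignof = 8
— Info2 —
0..8  team  (8B, 8-aligned)
8..16  hp  (8B, 4-aligned)
16..20  vy  (4B, 4-aligned)
20..22  x  (2B, 2-aligned)
22..27  ammo  (5B, 1-aligned)
27..28  target  (1B, 1-aligned)
28..32  -- tail padding (4B)
sizeof = 32, alignof = 8
40 − 32 = 8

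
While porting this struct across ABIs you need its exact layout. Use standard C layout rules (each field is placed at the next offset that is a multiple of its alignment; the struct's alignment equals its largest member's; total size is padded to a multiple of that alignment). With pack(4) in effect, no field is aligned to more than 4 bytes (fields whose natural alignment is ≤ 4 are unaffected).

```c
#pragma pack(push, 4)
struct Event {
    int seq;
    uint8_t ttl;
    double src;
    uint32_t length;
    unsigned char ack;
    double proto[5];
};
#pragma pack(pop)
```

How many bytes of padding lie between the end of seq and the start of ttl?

0

@0: seq [4B, align 4] → 4
@4: ttl [1B, align 1] → 5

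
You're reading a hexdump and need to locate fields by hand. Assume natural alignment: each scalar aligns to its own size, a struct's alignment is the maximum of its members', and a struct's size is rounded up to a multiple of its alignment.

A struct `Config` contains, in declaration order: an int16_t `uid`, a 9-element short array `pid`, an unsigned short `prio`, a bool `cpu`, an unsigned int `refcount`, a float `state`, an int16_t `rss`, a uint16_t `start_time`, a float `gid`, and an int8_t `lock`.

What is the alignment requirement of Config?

4

member alignments: uid=2, pid=2, prio=2, cpu=1, refcount=4, state=4, rss=2, start_time=2, gid=4, lock=1
max = 4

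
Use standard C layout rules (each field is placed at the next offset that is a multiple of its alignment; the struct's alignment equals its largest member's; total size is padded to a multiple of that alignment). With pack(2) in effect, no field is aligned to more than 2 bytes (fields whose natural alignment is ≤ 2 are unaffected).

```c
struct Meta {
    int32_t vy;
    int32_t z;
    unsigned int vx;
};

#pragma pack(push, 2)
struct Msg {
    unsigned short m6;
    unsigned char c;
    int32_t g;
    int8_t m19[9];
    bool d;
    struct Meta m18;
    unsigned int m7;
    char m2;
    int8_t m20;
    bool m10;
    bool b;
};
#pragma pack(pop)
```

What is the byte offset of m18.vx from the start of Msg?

Meta: @0: vy [4B, align 4] → 4; @4: z [4B, align 4] → 8; @8: vx [4B, align 4] → 12; size 12, align 4
@0: m6 [2B, align 2] → 2
@2: c [1B, align 1] → 3
+1 pad (align 2)
@4: g [4B, align 2] → 8
@8: m19 [9B, align 1] → 17
@17: d [1B, align 1] → 18
@18: m18 [12B, align 2] → 30
within Meta: vx at 8
18 + 8 = 26

26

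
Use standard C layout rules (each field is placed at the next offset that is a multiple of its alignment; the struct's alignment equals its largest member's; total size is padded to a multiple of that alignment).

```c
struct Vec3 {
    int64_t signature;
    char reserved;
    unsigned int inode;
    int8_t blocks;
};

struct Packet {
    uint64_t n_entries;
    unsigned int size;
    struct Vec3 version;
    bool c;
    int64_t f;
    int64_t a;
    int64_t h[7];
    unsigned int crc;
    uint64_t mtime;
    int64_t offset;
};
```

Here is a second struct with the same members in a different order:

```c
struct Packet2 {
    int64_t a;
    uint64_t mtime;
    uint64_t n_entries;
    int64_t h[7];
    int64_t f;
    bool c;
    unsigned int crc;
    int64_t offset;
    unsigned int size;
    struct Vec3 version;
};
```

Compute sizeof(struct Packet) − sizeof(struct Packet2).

8

Vec3: 0..8  signature  (8B, 8-aligned); 8..9  reserved  (1B, 1-aligned); 9..12  -- padding (3B); 12..16  inode  (4B, 4-aligned); 16..17  blocks  (1B, 1-aligned); 17..24  -- tail padding (7B); sizeof = 24, alignof = 8
0..8  n_entries  (8B, 8-aligned)
8..12  size  (4B, 4-aligned)
12..16  -- padding (4B)
16..40  version  (24B, 8-aligned)
40..41  c  (1B, 1-aligned)
41..48  -- padding (7B)
48..56  f  (8B, 8-aligned)
56..64  a  (8B, 8-aligned)
64..120  h  (56B, 8-aligned)
120..124  crc  (4B, 4-aligned)
124..128  -- padding (4B)
128..136  mtime  (8B, 8-aligned)
136..144  offset  (8B, 8-aligned)
sizeof = 144, alignof = 8
— Packet2 —
0..8  a  (8B, 8-aligned)
8..16  mtime  (8B, 8-aligned)
16..24  n_entries  (8B, 8-aligned)
24..80  h  (56B, 8-aligned)
80..88  f  (8B, 8-aligned)
88..89  c  (1B, 1-aligned)
89..92  -- padding (3B)
92..96  crc  (4B, 4-aligned)
96..104  offset  (8B, 8-aligned)
104..108  size  (4B, 4-aligned)
108..112  -- padding (4B)
112..136  version  (24B, 8-aligned)
sizeof = 136, alignof = 8
144 − 136 = 8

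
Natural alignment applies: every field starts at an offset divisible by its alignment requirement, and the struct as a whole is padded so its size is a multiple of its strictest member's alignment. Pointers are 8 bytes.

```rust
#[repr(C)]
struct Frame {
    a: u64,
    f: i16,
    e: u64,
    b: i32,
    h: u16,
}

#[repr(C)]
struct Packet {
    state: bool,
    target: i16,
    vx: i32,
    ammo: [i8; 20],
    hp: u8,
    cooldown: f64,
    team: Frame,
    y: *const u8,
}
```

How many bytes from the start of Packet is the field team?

Frame: 0..8  a  (8B, 8-aligned); 8..10  f  (2B, 2-aligned); 10..16  -- padding (6B); 16..24  e  (8B, 8-aligned); 24..28  b  (4B, 4-aligned); 28..30  h  (2B, 2-aligned); 30..32  -- tail padding (2B); sizeof = 32, alignof = 8
0..1  state  (1B, 1-aligned)
1..2  -- padding (1B)
2..4  target  (2B, 2-aligned)
4..8  vx  (4B, 4-aligned)
8..28  ammo  (20B, 1-aligned)
28..29  hp  (1B, 1-aligned)
29..32  -- padding (3B)
32..40  cooldown  (8B, 8-aligned)
40..72  team  (32B, 8-aligned)

40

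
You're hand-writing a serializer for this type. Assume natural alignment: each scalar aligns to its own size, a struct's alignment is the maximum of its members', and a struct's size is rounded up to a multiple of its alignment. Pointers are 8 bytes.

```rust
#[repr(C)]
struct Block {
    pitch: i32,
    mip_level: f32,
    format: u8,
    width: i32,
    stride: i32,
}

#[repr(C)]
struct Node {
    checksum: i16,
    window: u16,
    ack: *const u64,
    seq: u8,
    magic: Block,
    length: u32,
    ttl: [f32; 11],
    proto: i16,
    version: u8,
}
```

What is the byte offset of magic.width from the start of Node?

32

Block: pitch at 0 (size 4, align 4) → ends 4; mip_level at 4 (size 4, align 4) → ends 8; format at 8 (size 1, align 1) → ends 9; pad 3 to align 4 for width; width at 12 (size 4, align 4) → ends 16; stride at 16 (size 4, align 4) → ends 20; total 20 bytes, alignment 4
checksum at 0 (size 2, align 2) → ends 2
window at 2 (size 2, align 2) → ends 4
pad 4 to align 8 for ack
ack at 8 (size 8, align 8) → ends 16
seq at 16 (size 1, align 1) → ends 17
pad 3 to align 4 for magic
magic at 20 (size 20, align 4) → ends 40
within Block: width at 12
20 + 12 = 32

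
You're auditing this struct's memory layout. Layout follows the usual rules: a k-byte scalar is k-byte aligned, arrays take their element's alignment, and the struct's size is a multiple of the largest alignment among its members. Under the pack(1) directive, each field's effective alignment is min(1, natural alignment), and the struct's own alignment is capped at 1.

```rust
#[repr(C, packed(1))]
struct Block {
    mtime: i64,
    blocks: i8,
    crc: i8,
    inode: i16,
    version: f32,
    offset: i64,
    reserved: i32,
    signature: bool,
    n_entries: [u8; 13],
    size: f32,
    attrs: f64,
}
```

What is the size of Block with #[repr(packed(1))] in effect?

54

@0: mtime [8B, align 1] → 8
@8: blocks [1B, align 1] → 9
@9: crc [1B, align 1] → 10
@10: inode [2B, align 1] → 12
@12: version [4B, align 1] → 16
@16: offset [8B, align 1] → 24
@24: reserved [4B, align 1] → 28
@28: signature [1B, align 1] → 29
@29: n_entries [13B, align 1] → 42
@42: size [4B, align 1] → 46
@46: attrs [8B, align 1] → 54
size 54, align 1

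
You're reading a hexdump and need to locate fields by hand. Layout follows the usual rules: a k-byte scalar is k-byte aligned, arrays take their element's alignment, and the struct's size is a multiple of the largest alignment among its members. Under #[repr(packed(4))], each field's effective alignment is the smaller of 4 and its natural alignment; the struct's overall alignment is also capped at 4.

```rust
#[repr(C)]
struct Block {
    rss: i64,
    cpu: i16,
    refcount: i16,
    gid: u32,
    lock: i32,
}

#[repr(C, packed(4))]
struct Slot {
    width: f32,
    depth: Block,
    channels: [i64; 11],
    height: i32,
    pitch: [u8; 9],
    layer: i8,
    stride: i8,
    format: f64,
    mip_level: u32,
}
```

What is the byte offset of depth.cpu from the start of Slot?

12

Block: rss at 0 (size 8, align 8) → ends 8; cpu at 8 (size 2, align 2) → ends 10; refcount at 10 (size 2, align 2) → ends 12; gid at 12 (size 4, align 4) → ends 16; lock at 16 (size 4, align 4) → ends 20; tail pad 4 to reach multiple of 8; total 24 bytes, alignment 8
width at 0 (size 4, align 4) → ends 4
depth at 4 (size 24, align 4) → ends 28
within Block: cpu at 8
4 + 8 = 12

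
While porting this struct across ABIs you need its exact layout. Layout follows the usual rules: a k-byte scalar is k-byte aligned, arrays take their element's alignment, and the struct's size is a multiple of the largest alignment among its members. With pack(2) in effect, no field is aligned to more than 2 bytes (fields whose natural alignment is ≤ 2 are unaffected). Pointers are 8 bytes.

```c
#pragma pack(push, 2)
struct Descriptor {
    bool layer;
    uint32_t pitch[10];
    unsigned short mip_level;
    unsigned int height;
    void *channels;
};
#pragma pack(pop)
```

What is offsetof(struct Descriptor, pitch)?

2

0..1  layer  (1B, 1-aligned)
1..2  -- padding (1B)
2..42  pitch  (40B, 2-aligned)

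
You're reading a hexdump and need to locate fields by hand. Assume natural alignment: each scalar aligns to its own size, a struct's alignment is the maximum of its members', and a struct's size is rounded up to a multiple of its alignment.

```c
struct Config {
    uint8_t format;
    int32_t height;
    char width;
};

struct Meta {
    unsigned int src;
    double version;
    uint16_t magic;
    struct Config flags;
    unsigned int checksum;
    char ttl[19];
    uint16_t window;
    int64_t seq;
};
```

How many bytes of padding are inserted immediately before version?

4

Config: format at 0 (size 1, align 1) → ends 1; pad 3 to align 4 for height; height at 4 (size 4, align 4) → ends 8; width at 8 (size 1, align 1) → ends 9; tail pad 3 to reach multiple of 4; total 12 bytes, alignment 4
src at 0 (size 4, align 4) → ends 4
pad 4 to align 8 for version
version at 8 (size 8, align 8) → ends 16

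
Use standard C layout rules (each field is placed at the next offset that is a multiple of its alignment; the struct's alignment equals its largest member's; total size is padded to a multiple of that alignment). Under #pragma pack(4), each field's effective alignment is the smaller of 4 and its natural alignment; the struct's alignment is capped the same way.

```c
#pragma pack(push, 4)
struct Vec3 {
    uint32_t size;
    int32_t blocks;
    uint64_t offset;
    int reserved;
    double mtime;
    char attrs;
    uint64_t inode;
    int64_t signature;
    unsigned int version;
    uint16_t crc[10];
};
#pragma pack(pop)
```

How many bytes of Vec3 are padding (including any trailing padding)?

3

0..4  size  (4B, 4-aligned)
4..8  blocks  (4B, 4-aligned)
8..16  offset  (8B, 4-aligned)
16..20  reserved  (4B, 4-aligned)
20..28  mtime  (8B, 4-aligned)
28..29  attrs  (1B, 1-aligned)
29..32  -- padding (3B)
32..40  inode  (8B, 4-aligned)
40..48  signature  (8B, 4-aligned)
48..52  version  (4B, 4-aligned)
52..72  crc  (20B, 2-aligned)
sizeof = 72, alignof = 4
data bytes 69, size 72 → padding 3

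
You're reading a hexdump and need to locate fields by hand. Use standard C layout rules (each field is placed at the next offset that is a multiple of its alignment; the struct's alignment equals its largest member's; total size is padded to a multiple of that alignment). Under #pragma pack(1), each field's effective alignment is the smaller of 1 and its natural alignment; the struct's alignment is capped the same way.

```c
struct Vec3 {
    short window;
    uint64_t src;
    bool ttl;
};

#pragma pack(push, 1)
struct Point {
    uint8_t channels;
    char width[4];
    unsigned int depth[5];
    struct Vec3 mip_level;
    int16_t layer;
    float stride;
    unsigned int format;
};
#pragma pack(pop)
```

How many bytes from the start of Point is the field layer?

Vec3: window at 0 (size 2, align 2) → ends 2; pad 6 to align 8 for src; src at 8 (size 8, align 8) → ends 16; ttl at 16 (size 1, align 1) → ends 17; tail pad 7 to reach multiple of 8; total 24 bytes, alignment 8
channels at 0 (size 1, align 1) → ends 1
width at 1 (size 4, align 1) → ends 5
depth at 5 (size 20, align 1) → ends 25
mip_level at 25 (size 24, align 1) → ends 49
layer at 49 (size 2, align 1) → ends 51

49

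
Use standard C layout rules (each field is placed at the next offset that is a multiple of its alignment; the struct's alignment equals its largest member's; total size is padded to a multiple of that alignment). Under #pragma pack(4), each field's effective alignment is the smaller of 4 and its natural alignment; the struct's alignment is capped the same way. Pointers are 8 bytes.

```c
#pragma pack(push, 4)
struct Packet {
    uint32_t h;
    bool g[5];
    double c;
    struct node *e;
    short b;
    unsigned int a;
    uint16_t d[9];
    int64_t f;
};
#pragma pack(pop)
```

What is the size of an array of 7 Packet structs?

448

0..4  h  (4B, 4-aligned)
4..9  g  (5B, 1-aligned)
9..12  -- padding (3B)
12..20  c  (8B, 4-aligned)
20..28  e  (8B, 4-aligned)
28..30  b  (2B, 2-aligned)
30..32  -- padding (2B)
32..36  a  (4B, 4-aligned)
36..54  d  (18B, 2-aligned)
54..56  -- padding (2B)
56..64  f  (8B, 4-aligned)
sizeof = 64, alignof = 4
array of 7: 7 × 64 = 448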